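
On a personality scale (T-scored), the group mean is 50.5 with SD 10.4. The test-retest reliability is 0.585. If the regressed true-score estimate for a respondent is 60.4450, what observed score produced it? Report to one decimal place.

67.5

T̂ = ρX + (1 − ρ)μ  ⇒  X = (T̂ − (1 − ρ)μ) / ρ
X = (60.4450 − 0.415 × 50.5) / 0.585 = (60.4450 − 20.9575) / 0.585 = 39.4875 / 0.585 = 67.500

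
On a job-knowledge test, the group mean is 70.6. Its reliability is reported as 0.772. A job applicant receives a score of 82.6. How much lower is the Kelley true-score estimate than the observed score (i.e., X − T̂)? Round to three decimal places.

2.736

T̂ = 0.772(82.6) + 0.228(70.6) = 63.7672 + 16.0968 = 79.86400 → 79.8640
X − T̂ = 82.6 − 79.8640 = 2.7360 → 2.736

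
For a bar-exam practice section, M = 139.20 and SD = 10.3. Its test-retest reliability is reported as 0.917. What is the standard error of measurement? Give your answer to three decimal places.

2.967

SEM = SD · √(1 − ρ) = 10.3 × √0.083 = 10.3 × 0.2881 = 2.9674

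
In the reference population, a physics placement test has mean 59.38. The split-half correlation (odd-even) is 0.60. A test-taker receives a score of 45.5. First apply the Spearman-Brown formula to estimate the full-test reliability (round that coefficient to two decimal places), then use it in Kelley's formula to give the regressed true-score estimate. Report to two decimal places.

Spearman-Brown: ρ = 2r/(1 + r) = 2(0.60)/(1 + 0.60) = 1.200/1.60 = 0.7500 → 0.75
T̂ = 0.75(45.5) + 0.25(59.38) = 34.125 + 14.8450 = 48.970 → 48.97

48.97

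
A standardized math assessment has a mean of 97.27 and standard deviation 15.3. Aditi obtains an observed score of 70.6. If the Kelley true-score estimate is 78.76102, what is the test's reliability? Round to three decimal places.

T̂ = ρX + (1 − ρ)μ  ⇒  T̂ − μ = ρ(X − μ)
ρ = (T̂ − μ)/(X − μ) = (78.76102 − 97.27) / (70.6 − 97.27) = -18.50898 / -26.67 = 0.69400

0.694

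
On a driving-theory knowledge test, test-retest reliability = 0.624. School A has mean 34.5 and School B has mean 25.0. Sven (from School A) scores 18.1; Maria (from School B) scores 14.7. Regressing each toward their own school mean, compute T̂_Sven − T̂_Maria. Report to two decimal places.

5.69

T̂_Sven = 0.624(18.1) + 0.376(34.5) = 24.2664
T̂_Maria = 0.624(14.7) + 0.376(25.0) = 18.5728
Difference = 24.2664 − 18.5728 = 5.6936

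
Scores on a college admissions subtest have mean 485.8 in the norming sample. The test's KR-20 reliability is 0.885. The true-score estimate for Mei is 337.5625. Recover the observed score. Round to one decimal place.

T̂ = ρX + (1 − ρ)μ  ⇒  X = (T̂ − (1 − ρ)μ) / ρ
X = (337.5625 − 0.115 × 485.8) / 0.885 = (337.5625 − 55.8670) / 0.885 = 281.6955 / 0.885 = 318.300

318.3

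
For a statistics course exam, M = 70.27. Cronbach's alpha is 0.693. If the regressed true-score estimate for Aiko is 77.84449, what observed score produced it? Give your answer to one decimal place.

81.2

T̂ = ρX + (1 − ρ)μ  ⇒  X = (T̂ − (1 − ρ)μ) / ρ
X = (77.84449 − 0.307 × 70.27) / 0.693 = (77.84449 − 21.57289) / 0.693 = 56.27160 / 0.693 = 81.200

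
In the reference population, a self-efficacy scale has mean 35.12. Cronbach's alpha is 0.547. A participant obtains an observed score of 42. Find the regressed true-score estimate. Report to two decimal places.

Regress the observed score toward the mean by the unreliability: T̂ = 0.547·42 + 0.453·35.12 = 22.974 + 15.90936 = 38.883.

38.88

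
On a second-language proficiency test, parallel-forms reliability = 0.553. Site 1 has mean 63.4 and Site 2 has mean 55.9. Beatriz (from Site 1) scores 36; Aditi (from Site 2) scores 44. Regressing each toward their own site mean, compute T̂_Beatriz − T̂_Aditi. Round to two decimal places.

T̂_Beatriz = 0.553(36) + 0.447(63.4) = 48.2478
T̂_Aditi = 0.553(44) + 0.447(55.9) = 49.3193
Difference = 48.2478 − 49.3193 = -1.0715

-1.07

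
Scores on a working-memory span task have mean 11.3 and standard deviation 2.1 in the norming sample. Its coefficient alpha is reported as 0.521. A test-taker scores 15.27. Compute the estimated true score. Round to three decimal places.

13.368

T̂ = 0.521(15.27) + 0.479(11.3) = 7.95567 + 5.4127 = 13.3684 → 13.368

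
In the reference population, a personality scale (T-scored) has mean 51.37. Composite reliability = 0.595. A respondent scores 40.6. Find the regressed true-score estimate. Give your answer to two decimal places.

44.96

Kelley's formula gives T̂ = 0.595·40.6 + 0.405·51.37 = 24.1570 + 20.80485 = 44.962.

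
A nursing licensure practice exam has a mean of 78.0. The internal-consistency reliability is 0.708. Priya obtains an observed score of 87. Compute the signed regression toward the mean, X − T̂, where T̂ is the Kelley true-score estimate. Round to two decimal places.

T̂ = 0.708(87) + 0.292(78.0) = 61.596 + 22.7760 = 84.3720 → 84.372
X − T̂ = 87 − 84.372 = 2.628 → 2.63

2.63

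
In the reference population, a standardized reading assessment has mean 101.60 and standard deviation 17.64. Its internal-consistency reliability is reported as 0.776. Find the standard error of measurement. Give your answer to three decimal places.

8.349

SEM = SD · √(1 − ρ) = 17.64 × √0.224 = 17.64 × 0.4733 = 8.3488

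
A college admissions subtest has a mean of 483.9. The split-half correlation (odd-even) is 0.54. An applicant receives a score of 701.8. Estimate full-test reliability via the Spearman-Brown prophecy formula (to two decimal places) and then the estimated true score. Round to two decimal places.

636.43

Spearman-Brown: ρ = 2r/(1 + r) = 2(0.54)/(1 + 0.54) = 1.080/1.54 = 0.7013 → 0.70
Regress the observed score toward the mean by the unreliability: T̂ = 0.70·701.8 + 0.30·483.9 = 491.260 + 145.170 = 636.430.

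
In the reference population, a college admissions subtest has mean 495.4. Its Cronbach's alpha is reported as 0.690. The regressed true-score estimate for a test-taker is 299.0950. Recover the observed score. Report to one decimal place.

210.9

T̂ = ρX + (1 − ρ)μ  ⇒  X = (T̂ − (1 − ρ)μ) / ρ
X = (299.0950 − 0.310 × 495.4) / 0.690 = (299.0950 − 153.5740) / 0.690 = 145.5210 / 0.690 = 210.900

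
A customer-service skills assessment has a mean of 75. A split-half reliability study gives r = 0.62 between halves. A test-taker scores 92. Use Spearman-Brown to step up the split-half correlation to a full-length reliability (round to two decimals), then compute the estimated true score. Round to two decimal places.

88.09

Spearman-Brown: ρ = 2r/(1 + r) = 2(0.62)/(1 + 0.62) = 1.240/1.62 = 0.7654 → 0.77
T̂ = ρX + (1 − ρ)μ
  = 0.77 × 92 + 0.23 × 75
  = 70.84 + 17.25
  = 88.090
  ≈ 88.09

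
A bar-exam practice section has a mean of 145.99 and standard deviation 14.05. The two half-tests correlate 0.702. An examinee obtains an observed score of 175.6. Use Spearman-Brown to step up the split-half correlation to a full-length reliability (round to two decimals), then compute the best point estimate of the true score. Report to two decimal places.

170.27

Spearman-Brown: ρ = 2r/(1 + r) = 2(0.702)/(1 + 0.702) = 1.4040/1.702 = 0.8249 → 0.82
Weight the observed score by reliability and the mean by (1 − reliability): T̂ = 0.82·175.6 + 0.18·145.99 = 143.992 + 26.2782 = 170.270.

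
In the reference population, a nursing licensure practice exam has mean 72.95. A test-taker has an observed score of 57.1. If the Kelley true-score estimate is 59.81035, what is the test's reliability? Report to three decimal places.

0.829

T̂ = ρX + (1 − ρ)μ  ⇒  T̂ − μ = ρ(X − μ)
ρ = (T̂ − μ)/(X − μ) = (59.81035 − 72.95) / (57.1 − 72.95) = -13.13965 / -15.85 = 0.82900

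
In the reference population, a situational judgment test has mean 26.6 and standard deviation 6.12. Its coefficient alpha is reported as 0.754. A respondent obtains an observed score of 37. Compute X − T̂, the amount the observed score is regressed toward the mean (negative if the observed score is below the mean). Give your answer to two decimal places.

T̂ = ρX + (1 − ρ)μ
  = 0.754 × 37 + 0.246 × 26.6
  = 27.898 + 6.5436
  = 34.4416
  ≈ 34.442
X − T̂ = 37 − 34.442 = 2.558 → 2.56

2.56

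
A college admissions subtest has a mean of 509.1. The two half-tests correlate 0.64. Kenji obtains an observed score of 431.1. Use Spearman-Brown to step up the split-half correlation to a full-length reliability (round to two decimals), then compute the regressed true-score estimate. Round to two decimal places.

Spearman-Brown: ρ = 2r/(1 + r) = 2(0.64)/(1 + 0.64) = 1.280/1.64 = 0.7805 → 0.78
Kelley's formula gives T̂ = 0.78·431.1 + 0.22·509.1 = 336.258 + 112.002 = 448.260.

448.26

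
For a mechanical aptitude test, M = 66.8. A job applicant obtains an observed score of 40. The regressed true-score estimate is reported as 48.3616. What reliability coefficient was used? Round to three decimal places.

0.688

T̂ = ρX + (1 − ρ)μ  ⇒  T̂ − μ = ρ(X − μ)
ρ = (T̂ − μ)/(X − μ) = (48.3616 − 66.8) / (40 − 66.8) = -18.4384 / -26.8 = 0.68800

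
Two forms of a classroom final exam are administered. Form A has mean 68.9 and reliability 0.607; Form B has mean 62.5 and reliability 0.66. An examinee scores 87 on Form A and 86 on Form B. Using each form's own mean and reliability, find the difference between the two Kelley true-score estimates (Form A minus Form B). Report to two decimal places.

T̂_A = 0.607(87) + 0.393(68.9) = 79.8867
T̂_B = 0.66(86) + 0.34(62.5) = 78.0100
T̂_A − T̂_B = 1.8767

1.88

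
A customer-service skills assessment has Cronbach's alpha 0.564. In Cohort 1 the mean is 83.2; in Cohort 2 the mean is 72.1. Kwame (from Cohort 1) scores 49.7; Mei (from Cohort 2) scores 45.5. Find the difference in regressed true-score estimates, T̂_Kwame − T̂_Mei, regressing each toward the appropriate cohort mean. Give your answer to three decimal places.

7.208

T̂_Kwame = 0.564(49.7) + 0.436(83.2) = 64.30600
T̂_Mei = 0.564(45.5) + 0.436(72.1) = 57.09760
Difference = 64.30600 − 57.09760 = 7.20840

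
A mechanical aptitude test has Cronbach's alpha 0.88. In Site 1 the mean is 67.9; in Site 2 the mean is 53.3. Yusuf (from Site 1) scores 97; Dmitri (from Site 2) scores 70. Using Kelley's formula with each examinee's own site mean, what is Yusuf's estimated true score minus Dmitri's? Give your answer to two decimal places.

T̂_Yusuf = 0.88(97) + 0.12(67.9) = 93.5080
T̂_Dmitri = 0.88(70) + 0.12(53.3) = 67.9960
Difference = 93.5080 − 67.9960 = 25.5120

25.51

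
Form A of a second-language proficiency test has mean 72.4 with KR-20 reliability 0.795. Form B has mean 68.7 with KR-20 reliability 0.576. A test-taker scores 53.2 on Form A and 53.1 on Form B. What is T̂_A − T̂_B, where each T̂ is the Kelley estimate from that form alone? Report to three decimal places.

-2.578

T̂_A = 0.795(53.2) + 0.205(72.4) = 57.13600
T̂_B = 0.576(53.1) + 0.424(68.7) = 59.71440
T̂_A − T̂_B = -2.57840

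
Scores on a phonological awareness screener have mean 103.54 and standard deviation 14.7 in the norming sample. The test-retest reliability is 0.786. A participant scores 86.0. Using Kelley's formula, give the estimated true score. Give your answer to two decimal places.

89.75

T̂ = 0.786(86.0) + 0.214(103.54) = 67.5960 + 22.15756 = 89.754 → 89.75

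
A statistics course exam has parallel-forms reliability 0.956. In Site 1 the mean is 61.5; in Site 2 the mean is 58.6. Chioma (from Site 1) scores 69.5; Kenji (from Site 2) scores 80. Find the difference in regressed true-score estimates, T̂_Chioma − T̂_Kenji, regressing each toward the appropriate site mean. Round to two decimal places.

-9.91

T̂_Chioma = 0.956(69.5) + 0.044(61.5) = 69.1480
T̂_Kenji = 0.956(80) + 0.044(58.6) = 79.0584
Difference = 69.1480 − 79.0584 = -9.9104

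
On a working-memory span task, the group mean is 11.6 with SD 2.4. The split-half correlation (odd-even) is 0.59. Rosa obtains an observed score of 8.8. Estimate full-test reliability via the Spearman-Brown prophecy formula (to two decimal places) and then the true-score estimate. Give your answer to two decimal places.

Spearman-Brown: ρ = 2r/(1 + r) = 2(0.59)/(1 + 0.59) = 1.180/1.59 = 0.7421 → 0.74
T̂ = 0.74(8.8) + 0.26(11.6) = 6.512 + 3.016 = 9.528 → 9.53

9.53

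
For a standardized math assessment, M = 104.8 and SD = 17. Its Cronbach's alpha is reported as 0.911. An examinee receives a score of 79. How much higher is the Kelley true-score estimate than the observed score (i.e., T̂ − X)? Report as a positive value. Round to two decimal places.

T̂ = 0.911(79) + 0.089(104.8) = 71.969 + 9.3272 = 81.2962 → 81.296
T̂ − X = 81.296 − 79 = 2.296 → 2.30

2.30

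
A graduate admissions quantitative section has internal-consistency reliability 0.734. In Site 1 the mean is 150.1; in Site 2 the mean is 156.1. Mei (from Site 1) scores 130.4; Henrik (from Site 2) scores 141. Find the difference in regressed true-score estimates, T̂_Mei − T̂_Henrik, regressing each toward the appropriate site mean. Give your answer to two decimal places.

-9.38

T̂_Mei = 0.734(130.4) + 0.266(150.1) = 135.6402
T̂_Henrik = 0.734(141) + 0.266(156.1) = 145.0166
Difference = 135.6402 − 145.0166 = -9.3764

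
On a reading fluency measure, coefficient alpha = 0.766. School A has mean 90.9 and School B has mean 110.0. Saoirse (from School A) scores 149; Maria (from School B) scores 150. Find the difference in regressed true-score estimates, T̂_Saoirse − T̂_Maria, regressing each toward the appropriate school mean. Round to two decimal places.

T̂_Saoirse = 0.766(149) + 0.234(90.9) = 135.4046
T̂_Maria = 0.766(150) + 0.234(110.0) = 140.6400
Difference = 135.4046 − 140.6400 = -5.2354

-5.24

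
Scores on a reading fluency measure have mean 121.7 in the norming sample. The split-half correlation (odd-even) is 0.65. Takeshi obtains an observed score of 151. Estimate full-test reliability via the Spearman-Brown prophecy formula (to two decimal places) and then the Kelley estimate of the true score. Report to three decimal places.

144.847

Spearman-Brown: ρ = 2r/(1 + r) = 2(0.65)/(1 + 0.65) = 1.300/1.65 = 0.7879 → 0.79
T̂ = ρX + (1 − ρ)μ
  = 0.79 × 151 + 0.21 × 121.7
  = 119.29 + 25.557
  = 144.8470
  ≈ 144.847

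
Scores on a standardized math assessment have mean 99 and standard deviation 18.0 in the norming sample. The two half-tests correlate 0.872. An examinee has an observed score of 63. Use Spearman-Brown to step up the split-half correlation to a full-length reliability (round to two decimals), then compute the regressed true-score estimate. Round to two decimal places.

Spearman-Brown: ρ = 2r/(1 + r) = 2(0.872)/(1 + 0.872) = 1.7440/1.872 = 0.9316 → 0.93
Regress the observed score toward the mean by the unreliability: T̂ = 0.93·63 + 0.07·99 = 58.59 + 6.93 = 65.520.

65.52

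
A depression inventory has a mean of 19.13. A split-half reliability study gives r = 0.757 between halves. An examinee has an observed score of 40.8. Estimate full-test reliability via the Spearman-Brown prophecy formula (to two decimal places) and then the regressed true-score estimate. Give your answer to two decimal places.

Spearman-Brown: ρ = 2r/(1 + r) = 2(0.757)/(1 + 0.757) = 1.5140/1.757 = 0.8617 → 0.86
T̂ = 0.86(40.8) + 0.14(19.13) = 35.088 + 2.6782 = 37.766 → 37.77

37.77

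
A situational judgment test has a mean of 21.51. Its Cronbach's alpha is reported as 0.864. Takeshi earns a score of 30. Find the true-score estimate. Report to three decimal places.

T̂ = 0.864(30) + 0.136(21.51) = 25.920 + 2.92536 = 28.8454 → 28.845

28.845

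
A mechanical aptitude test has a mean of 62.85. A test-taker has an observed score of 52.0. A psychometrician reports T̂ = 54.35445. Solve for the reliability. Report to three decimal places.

T̂ = ρX + (1 − ρ)μ  ⇒  T̂ − μ = ρ(X − μ)
ρ = (T̂ − μ)/(X − μ) = (54.35445 − 62.85) / (52.0 − 62.85) = -8.49555 / -10.85 = 0.78300

0.783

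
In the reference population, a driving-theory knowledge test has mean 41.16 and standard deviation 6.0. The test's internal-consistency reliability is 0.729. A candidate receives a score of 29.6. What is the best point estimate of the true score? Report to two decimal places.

32.73

T̂ = ρX + (1 − ρ)μ
  = 0.729 × 29.6 + 0.271 × 41.16
  = 21.5784 + 11.15436
  = 32.733
  ≈ 32.73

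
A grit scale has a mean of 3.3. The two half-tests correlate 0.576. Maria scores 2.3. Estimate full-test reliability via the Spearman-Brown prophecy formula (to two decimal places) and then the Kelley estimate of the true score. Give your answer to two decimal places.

2.57

Spearman-Brown: ρ = 2r/(1 + r) = 2(0.576)/(1 + 0.576) = 1.1520/1.576 = 0.7310 → 0.73
T̂ = 0.73(2.3) + 0.27(3.3) = 1.679 + 0.891 = 2.570 → 2.57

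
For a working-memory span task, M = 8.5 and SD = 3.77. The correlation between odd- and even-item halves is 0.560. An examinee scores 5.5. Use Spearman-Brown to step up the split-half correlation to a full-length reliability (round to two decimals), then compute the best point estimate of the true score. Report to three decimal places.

6.340

Spearman-Brown: ρ = 2r/(1 + r) = 2(0.560)/(1 + 0.560) = 1.1200/1.560 = 0.7179 → 0.72
T̂ = 0.72(5.5) + 0.28(8.5) = 3.960 + 2.380 = 6.3400 → 6.340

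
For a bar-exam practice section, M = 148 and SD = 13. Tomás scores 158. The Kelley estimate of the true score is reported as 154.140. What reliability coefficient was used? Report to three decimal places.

T̂ = ρX + (1 − ρ)μ  ⇒  T̂ − μ = ρ(X − μ)
ρ = (T̂ − μ)/(X − μ) = (154.140 − 148) / (158 − 148) = 6.140 / 10.0 = 0.61400

0.614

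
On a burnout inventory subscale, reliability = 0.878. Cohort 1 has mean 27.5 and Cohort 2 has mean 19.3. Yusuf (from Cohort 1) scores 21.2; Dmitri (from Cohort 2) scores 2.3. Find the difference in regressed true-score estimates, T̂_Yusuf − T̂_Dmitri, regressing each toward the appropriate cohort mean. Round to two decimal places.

17.59

T̂_Yusuf = 0.878(21.2) + 0.122(27.5) = 21.9686
T̂_Dmitri = 0.878(2.3) + 0.122(19.3) = 4.3740
Difference = 21.9686 − 4.3740 = 17.5946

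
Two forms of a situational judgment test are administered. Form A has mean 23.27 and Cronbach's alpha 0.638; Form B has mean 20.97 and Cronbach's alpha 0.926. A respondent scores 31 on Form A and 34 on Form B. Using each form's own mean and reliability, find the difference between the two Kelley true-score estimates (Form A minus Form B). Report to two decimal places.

T̂_A = 0.638(31) + 0.362(23.27) = 28.2017
T̂_B = 0.926(34) + 0.074(20.97) = 33.0358
T̂_A − T̂_B = -4.8340

-4.83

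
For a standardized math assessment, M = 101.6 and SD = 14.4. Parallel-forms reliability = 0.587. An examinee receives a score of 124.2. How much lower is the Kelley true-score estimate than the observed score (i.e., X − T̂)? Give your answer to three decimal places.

9.334

T̂ = 0.587(124.2) + 0.413(101.6) = 72.9054 + 41.9608 = 114.86620 → 114.8662
X − T̂ = 124.2 − 114.8662 = 9.3338 → 9.334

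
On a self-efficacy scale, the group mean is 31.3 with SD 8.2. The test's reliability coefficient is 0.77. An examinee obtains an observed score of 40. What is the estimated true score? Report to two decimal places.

38.00

T̂ = ρX + (1 − ρ)μ
  = 0.77 × 40 + 0.23 × 31.3
  = 30.80 + 7.199
  = 37.999
  ≈ 38.00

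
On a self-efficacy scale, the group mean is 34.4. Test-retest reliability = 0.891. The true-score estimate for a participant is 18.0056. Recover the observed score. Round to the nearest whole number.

16

T̂ = ρX + (1 − ρ)μ  ⇒  X = (T̂ − (1 − ρ)μ) / ρ
X = (18.0056 − 0.109 × 34.4) / 0.891 = (18.0056 − 3.7496) / 0.891 = 14.2560 / 0.891 = 16.00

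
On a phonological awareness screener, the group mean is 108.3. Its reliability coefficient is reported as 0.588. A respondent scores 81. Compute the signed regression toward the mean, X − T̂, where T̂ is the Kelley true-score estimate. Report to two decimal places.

-11.25

T̂ = ρX + (1 − ρ)μ
  = 0.588 × 81 + 0.412 × 108.3
  = 47.628 + 44.6196
  = 92.2476
  ≈ 92.248
X − T̂ = 81 − 92.248 = -11.248 → -11.25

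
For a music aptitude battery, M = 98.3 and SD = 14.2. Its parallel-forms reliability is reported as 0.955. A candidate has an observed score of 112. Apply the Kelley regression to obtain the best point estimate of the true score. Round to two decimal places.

T̂ = 0.955(112) + 0.045(98.3) = 106.960 + 4.4235 = 111.383 → 111.38

111.38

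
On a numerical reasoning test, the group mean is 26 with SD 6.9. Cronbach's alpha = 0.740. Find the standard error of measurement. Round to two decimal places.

SEM = SD · √(1 − ρ) = 6.9 × √0.260 = 6.9 × 0.5099 = 3.518

3.52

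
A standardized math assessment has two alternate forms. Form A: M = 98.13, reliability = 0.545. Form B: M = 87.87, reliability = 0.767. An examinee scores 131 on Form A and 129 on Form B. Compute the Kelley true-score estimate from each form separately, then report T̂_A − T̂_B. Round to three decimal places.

-3.373

T̂_A = 0.545(131) + 0.455(98.13) = 116.04415
T̂_B = 0.767(129) + 0.233(87.87) = 119.41671
T̂_A − T̂_B = -3.37256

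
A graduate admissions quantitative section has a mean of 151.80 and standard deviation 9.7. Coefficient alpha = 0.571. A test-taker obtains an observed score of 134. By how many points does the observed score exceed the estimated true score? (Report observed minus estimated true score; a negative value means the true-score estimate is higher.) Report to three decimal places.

-7.636

T̂ = 0.571(134) + 0.429(151.80) = 76.514 + 65.12220 = 141.63620 → 141.6362
X − T̂ = 134 − 141.6362 = -7.6362 → -7.636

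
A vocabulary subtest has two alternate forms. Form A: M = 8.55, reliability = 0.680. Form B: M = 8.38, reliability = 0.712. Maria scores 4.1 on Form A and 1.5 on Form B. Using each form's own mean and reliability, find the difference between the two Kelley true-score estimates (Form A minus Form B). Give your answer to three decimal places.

T̂_A = 0.680(4.1) + 0.320(8.55) = 5.52400
T̂_B = 0.712(1.5) + 0.288(8.38) = 3.48144
T̂_A − T̂_B = 2.04256

2.043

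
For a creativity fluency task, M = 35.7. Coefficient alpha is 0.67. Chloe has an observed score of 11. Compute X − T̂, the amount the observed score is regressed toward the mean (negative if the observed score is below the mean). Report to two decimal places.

T̂ = 0.67(11) + 0.33(35.7) = 7.37 + 11.781 = 19.1510 → 19.151
X − T̂ = 11 − 19.151 = -8.151 → -8.15

-8.15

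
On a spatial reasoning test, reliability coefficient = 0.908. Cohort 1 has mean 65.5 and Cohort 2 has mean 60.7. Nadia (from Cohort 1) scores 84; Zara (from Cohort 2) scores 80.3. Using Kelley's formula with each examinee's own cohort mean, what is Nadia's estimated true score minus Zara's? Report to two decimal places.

3.80

T̂_Nadia = 0.908(84) + 0.092(65.5) = 82.2980
T̂_Zara = 0.908(80.3) + 0.092(60.7) = 78.4968
Difference = 82.2980 − 78.4968 = 3.8012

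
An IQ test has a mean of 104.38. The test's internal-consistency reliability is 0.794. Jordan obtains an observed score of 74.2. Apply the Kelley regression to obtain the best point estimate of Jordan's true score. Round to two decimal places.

T̂ = ρX + (1 − ρ)μ
  = 0.794 × 74.2 + 0.206 × 104.38
  = 58.9148 + 21.50228
  = 80.417
  ≈ 80.42

80.42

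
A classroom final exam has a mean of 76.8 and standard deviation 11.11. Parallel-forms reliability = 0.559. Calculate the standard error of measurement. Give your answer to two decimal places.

SEM = SD · √(1 − ρ) = 11.11 × √0.441 = 11.11 × 0.6641 = 7.378

7.38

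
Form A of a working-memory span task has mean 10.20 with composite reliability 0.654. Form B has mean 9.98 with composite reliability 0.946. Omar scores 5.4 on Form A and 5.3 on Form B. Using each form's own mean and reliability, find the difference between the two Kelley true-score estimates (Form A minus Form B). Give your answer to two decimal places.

T̂_A = 0.654(5.4) + 0.346(10.20) = 7.0608
T̂_B = 0.946(5.3) + 0.054(9.98) = 5.5527
T̂_A − T̂_B = 1.5081

1.51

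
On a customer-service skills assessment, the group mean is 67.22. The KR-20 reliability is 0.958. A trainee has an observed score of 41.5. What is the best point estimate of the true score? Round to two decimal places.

T̂ = 0.958(41.5) + 0.042(67.22) = 39.7570 + 2.82324 = 42.580 → 42.58

42.58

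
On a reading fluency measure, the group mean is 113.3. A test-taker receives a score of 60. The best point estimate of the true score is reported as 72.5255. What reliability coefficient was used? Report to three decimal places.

0.765

T̂ = ρX + (1 − ρ)μ  ⇒  T̂ − μ = ρ(X − μ)
ρ = (T̂ − μ)/(X − μ) = (72.5255 − 113.3) / (60 − 113.3) = -40.7745 / -53.3 = 0.76500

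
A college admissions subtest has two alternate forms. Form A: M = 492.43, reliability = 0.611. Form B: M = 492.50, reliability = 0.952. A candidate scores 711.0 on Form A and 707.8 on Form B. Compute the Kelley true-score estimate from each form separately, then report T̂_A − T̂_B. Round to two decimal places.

-71.49

T̂_A = 0.611(711.0) + 0.389(492.43) = 625.9763
T̂_B = 0.952(707.8) + 0.048(492.50) = 697.4656
T̂_A − T̂_B = -71.4893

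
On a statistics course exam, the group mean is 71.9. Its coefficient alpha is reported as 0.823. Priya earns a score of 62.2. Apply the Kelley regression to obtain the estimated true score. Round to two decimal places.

63.92

T̂ = 0.823(62.2) + 0.177(71.9) = 51.1906 + 12.7263 = 63.917 → 63.92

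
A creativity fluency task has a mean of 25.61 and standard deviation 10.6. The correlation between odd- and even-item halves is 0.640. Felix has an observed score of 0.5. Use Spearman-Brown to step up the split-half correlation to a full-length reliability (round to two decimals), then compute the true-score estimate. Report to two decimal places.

6.02

Spearman-Brown: ρ = 2r/(1 + r) = 2(0.640)/(1 + 0.640) = 1.2800/1.640 = 0.7805 → 0.78
T̂ = 0.78(0.5) + 0.22(25.61) = 0.390 + 5.6342 = 6.024 → 6.02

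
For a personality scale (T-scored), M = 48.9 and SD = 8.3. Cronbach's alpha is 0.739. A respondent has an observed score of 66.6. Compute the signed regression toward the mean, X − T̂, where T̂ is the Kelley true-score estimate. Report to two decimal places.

T̂ = ρX + (1 − ρ)μ
  = 0.739 × 66.6 + 0.261 × 48.9
  = 49.2174 + 12.7629
  = 61.9803
  ≈ 61.980
X − T̂ = 66.6 − 61.980 = 4.620 → 4.62

4.62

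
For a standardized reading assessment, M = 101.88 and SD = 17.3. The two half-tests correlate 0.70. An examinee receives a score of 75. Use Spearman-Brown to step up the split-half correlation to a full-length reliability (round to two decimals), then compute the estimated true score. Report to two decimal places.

Spearman-Brown: ρ = 2r/(1 + r) = 2(0.70)/(1 + 0.70) = 1.400/1.70 = 0.8235 → 0.82
T̂ = ρX + (1 − ρ)μ
  = 0.82 × 75 + 0.18 × 101.88
  = 61.50 + 18.3384
  = 79.838
  ≈ 79.84

79.84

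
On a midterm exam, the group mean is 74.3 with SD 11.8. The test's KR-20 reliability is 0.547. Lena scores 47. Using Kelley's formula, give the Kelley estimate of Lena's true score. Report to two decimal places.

T̂ = 0.547(47) + 0.453(74.3) = 25.709 + 33.6579 = 59.367 → 59.37

59.37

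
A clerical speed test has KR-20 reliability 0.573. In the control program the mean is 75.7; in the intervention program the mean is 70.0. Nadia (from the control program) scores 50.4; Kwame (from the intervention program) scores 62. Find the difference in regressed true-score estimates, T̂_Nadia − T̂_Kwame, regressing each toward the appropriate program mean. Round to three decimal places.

T̂_Nadia = 0.573(50.4) + 0.427(75.7) = 61.20310
T̂_Kwame = 0.573(62) + 0.427(70.0) = 65.41600
Difference = 61.20310 − 65.41600 = -4.21290

-4.213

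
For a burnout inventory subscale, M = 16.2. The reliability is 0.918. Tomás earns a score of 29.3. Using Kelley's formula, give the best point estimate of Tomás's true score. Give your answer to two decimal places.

Weight the observed score by reliability and the mean by (1 − reliability): T̂ = 0.918·29.3 + 0.082·16.2 = 26.8974 + 1.3284 = 28.226.

28.23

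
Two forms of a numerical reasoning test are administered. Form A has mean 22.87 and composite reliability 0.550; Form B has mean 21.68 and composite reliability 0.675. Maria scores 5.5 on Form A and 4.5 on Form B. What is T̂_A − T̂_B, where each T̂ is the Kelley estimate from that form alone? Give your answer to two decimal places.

3.23

T̂_A = 0.550(5.5) + 0.450(22.87) = 13.3165
T̂_B = 0.675(4.5) + 0.325(21.68) = 10.0835
T̂_A − T̂_B = 3.2330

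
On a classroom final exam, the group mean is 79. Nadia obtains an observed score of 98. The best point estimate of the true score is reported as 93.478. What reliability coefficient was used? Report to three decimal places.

0.762

T̂ = ρX + (1 − ρ)μ  ⇒  T̂ − μ = ρ(X − μ)
ρ = (T̂ − μ)/(X − μ) = (93.478 − 79) / (98 − 79) = 14.478 / 19.0 = 0.76200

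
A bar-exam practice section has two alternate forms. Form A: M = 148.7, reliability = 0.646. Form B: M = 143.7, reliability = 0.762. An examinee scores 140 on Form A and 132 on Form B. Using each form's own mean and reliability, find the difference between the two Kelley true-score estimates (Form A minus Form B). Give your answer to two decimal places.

T̂_A = 0.646(140) + 0.354(148.7) = 143.0798
T̂_B = 0.762(132) + 0.238(143.7) = 134.7846
T̂_A − T̂_B = 8.2952

8.30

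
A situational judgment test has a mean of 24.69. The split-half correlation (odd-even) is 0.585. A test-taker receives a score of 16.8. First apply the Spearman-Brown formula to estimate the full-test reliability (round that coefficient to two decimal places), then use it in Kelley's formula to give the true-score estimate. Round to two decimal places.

Spearman-Brown: ρ = 2r/(1 + r) = 2(0.585)/(1 + 0.585) = 1.1700/1.585 = 0.7382 → 0.74
T̂ = ρX + (1 − ρ)μ
  = 0.74 × 16.8 + 0.26 × 24.69
  = 12.432 + 6.4194
  = 18.851
  ≈ 18.85

18.85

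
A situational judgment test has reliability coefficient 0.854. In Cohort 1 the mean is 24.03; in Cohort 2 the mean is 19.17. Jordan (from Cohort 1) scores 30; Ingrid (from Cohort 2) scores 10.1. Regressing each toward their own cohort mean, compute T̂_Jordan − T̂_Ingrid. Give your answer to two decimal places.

T̂_Jordan = 0.854(30) + 0.146(24.03) = 29.1284
T̂_Ingrid = 0.854(10.1) + 0.146(19.17) = 11.4242
Difference = 29.1284 − 11.4242 = 17.7042

17.70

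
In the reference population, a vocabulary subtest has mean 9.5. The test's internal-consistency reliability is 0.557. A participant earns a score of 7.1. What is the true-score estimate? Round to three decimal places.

T̂ = 0.557(7.1) + 0.443(9.5) = 3.9547 + 4.2085 = 8.1632 → 8.163

8.163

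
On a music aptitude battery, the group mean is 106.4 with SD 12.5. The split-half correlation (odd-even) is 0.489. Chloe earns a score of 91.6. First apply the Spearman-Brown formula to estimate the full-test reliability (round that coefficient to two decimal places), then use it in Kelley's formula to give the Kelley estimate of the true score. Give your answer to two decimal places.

Spearman-Brown: ρ = 2r/(1 + r) = 2(0.489)/(1 + 0.489) = 0.9780/1.489 = 0.6568 → 0.66
T̂ = ρX + (1 − ρ)μ
  = 0.66 × 91.6 + 0.34 × 106.4
  = 60.456 + 36.176
  = 96.632
  ≈ 96.63

96.63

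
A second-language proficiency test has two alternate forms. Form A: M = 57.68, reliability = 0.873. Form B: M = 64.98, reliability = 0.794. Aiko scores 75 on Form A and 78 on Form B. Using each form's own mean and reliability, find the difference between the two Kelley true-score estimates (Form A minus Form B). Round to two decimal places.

-2.52

T̂_A = 0.873(75) + 0.127(57.68) = 72.8004
T̂_B = 0.794(78) + 0.206(64.98) = 75.3179
T̂_A − T̂_B = -2.5175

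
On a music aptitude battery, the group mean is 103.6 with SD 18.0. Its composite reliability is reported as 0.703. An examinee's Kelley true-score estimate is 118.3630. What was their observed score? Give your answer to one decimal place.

124.6

T̂ = ρX + (1 − ρ)μ  ⇒  X = (T̂ − (1 − ρ)μ) / ρ
X = (118.3630 − 0.297 × 103.6) / 0.703 = (118.3630 − 30.7692) / 0.703 = 87.5938 / 0.703 = 124.600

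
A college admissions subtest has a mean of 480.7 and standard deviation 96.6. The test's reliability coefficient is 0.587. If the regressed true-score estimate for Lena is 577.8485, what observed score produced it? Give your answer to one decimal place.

T̂ = ρX + (1 − ρ)μ  ⇒  X = (T̂ − (1 − ρ)μ) / ρ
X = (577.8485 − 0.413 × 480.7) / 0.587 = (577.8485 − 198.5291) / 0.587 = 379.3194 / 0.587 = 646.200

646.2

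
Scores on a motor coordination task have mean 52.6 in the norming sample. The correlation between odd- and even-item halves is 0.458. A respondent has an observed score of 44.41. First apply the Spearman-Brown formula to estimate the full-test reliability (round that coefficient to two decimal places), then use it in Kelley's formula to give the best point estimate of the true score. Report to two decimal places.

47.44

Spearman-Brown: ρ = 2r/(1 + r) = 2(0.458)/(1 + 0.458) = 0.9160/1.458 = 0.6283 → 0.63
Weight the observed score by reliability and the mean by (1 − reliability): T̂ = 0.63·44.41 + 0.37·52.6 = 27.9783 + 19.462 = 47.440.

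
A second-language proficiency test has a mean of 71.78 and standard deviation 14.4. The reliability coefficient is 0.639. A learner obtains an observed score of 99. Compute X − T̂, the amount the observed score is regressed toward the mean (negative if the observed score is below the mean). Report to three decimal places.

9.826

T̂ = ρX + (1 − ρ)μ
  = 0.639 × 99 + 0.361 × 71.78
  = 63.261 + 25.91258
  = 89.17358
  ≈ 89.1736
X − T̂ = 99 − 89.1736 = 9.8264 → 9.826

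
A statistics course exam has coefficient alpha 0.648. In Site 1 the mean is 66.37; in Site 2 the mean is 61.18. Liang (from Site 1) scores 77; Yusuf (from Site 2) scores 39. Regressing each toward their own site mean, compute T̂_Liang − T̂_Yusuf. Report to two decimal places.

T̂_Liang = 0.648(77) + 0.352(66.37) = 73.2582
T̂_Yusuf = 0.648(39) + 0.352(61.18) = 46.8074
Difference = 73.2582 − 46.8074 = 26.4509

26.45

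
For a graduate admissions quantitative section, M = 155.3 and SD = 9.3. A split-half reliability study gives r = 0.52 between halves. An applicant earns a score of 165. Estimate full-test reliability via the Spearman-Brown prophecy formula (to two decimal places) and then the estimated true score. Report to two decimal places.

Spearman-Brown: ρ = 2r/(1 + r) = 2(0.52)/(1 + 0.52) = 1.040/1.52 = 0.6842 → 0.68
T̂ = ρX + (1 − ρ)μ
  = 0.68 × 165 + 0.32 × 155.3
  = 112.20 + 49.696
  = 161.896
  ≈ 161.90

161.90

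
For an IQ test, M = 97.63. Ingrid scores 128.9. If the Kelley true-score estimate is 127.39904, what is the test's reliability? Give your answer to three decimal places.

T̂ = ρX + (1 − ρ)μ  ⇒  T̂ − μ = ρ(X − μ)
ρ = (T̂ − μ)/(X − μ) = (127.39904 − 97.63) / (128.9 − 97.63) = 29.76904 / 31.27 = 0.95200

0.952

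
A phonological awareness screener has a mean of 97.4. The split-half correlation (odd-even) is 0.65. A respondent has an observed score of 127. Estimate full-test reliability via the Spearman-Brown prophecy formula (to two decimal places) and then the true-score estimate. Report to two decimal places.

Spearman-Brown: ρ = 2r/(1 + r) = 2(0.65)/(1 + 0.65) = 1.300/1.65 = 0.7879 → 0.79
T̂ = ρX + (1 − ρ)μ
  = 0.79 × 127 + 0.21 × 97.4
  = 100.33 + 20.454
  = 120.784
  ≈ 120.78

120.78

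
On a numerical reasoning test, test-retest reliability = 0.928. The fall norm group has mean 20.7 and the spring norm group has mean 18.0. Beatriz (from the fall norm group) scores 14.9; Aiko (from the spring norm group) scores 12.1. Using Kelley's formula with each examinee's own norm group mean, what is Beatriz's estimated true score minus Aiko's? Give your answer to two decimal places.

2.79

T̂_Beatriz = 0.928(14.9) + 0.072(20.7) = 15.3176
T̂_Aiko = 0.928(12.1) + 0.072(18.0) = 12.5248
Difference = 15.3176 − 12.5248 = 2.7928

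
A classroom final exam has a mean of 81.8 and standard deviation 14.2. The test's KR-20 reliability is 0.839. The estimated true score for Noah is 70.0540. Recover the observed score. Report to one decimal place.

67.8

T̂ = ρX + (1 − ρ)μ  ⇒  X = (T̂ − (1 − ρ)μ) / ρ
X = (70.0540 − 0.161 × 81.8) / 0.839 = (70.0540 − 13.1698) / 0.839 = 56.8842 / 0.839 = 67.800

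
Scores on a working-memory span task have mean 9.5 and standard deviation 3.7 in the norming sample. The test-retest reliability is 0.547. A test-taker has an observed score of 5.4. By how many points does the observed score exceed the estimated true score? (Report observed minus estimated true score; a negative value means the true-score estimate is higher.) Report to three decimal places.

T̂ = ρX + (1 − ρ)μ
  = 0.547 × 5.4 + 0.453 × 9.5
  = 2.9538 + 4.3035
  = 7.25730
  ≈ 7.2573
X − T̂ = 5.4 − 7.2573 = -1.8573 → -1.857

-1.857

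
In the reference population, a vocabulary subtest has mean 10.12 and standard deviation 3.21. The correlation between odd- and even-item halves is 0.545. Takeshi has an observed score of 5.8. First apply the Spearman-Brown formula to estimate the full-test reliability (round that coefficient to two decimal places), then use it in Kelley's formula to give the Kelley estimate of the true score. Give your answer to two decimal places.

7.05

Spearman-Brown: ρ = 2r/(1 + r) = 2(0.545)/(1 + 0.545) = 1.0900/1.545 = 0.7055 → 0.71
T̂ = ρX + (1 − ρ)μ
  = 0.71 × 5.8 + 0.29 × 10.12
  = 4.118 + 2.9348
  = 7.053
  ≈ 7.05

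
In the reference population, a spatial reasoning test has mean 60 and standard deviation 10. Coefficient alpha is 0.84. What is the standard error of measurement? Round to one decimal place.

4.0

SEM = SD · √(1 − ρ) = 10 × √0.16 = 10 × 0.4000 = 4.000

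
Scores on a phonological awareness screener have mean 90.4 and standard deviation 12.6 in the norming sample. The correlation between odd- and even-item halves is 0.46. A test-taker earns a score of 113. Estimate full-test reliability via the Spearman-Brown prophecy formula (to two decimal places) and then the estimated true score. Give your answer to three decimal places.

104.638

Spearman-Brown: ρ = 2r/(1 + r) = 2(0.46)/(1 + 0.46) = 0.920/1.46 = 0.6301 → 0.63
T̂ = ρX + (1 − ρ)μ
  = 0.63 × 113 + 0.37 × 90.4
  = 71.19 + 33.448
  = 104.6380
  ≈ 104.638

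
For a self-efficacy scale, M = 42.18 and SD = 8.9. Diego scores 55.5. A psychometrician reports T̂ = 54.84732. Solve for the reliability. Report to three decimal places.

T̂ = ρX + (1 − ρ)μ  ⇒  T̂ − μ = ρ(X − μ)
ρ = (T̂ − μ)/(X − μ) = (54.84732 − 42.18) / (55.5 − 42.18) = 12.66732 / 13.32 = 0.95100

0.951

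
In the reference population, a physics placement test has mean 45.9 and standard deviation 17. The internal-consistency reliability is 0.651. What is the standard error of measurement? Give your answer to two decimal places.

SEM = SD · √(1 − ρ) = 17 × √0.349 = 17 × 0.5908 = 10.043

10.04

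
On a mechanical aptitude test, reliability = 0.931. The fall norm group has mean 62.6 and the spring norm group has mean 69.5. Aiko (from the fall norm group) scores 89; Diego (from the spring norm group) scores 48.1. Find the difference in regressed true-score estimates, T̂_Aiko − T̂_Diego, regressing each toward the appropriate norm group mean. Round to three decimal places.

37.602

T̂_Aiko = 0.931(89) + 0.069(62.6) = 87.17840
T̂_Diego = 0.931(48.1) + 0.069(69.5) = 49.57660
Difference = 87.17840 − 49.57660 = 37.60180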